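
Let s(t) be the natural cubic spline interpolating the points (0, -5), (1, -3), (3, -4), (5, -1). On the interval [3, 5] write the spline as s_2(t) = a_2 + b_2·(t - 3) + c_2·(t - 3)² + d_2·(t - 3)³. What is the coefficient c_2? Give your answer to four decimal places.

1.1591

With σ_i denoting the second derivative at x_i, h_i = 1, 2, 2, and Δ_i = (y_(i+1) − y_i)/h_i = 2, -1/2, 3/2:
  1·σ_0 + 6·σ_1 + 2·σ_2 = 6(Δ_1 - Δ_0) = -15
  2·σ_1 + 8·σ_2 + 2·σ_3 = 6(Δ_2 - Δ_1) = 12
Natural end conditions: σ_0 = σ_3 = 0.
Solving: σ_0 = 0, σ_1 = -36/11, σ_2 = 51/22, σ_3 = 0.
On [3, 5], with s_2(t) = a_2 + b_2·(t - 3) + c_2·(t - 3)² + d_2·(t - 3)³: c_2 = σ_2/2 = 51/44, d_2 = (σ_3 - σ_2)/(6h_2) = -17/88, b_2 = Δ_2 - h_2(2σ_2 + σ_3)/6 = -1/22.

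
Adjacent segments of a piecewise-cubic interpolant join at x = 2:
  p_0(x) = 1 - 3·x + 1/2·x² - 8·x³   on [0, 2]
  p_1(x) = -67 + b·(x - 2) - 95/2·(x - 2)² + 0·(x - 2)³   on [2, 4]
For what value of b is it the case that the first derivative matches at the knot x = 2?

-97

p_0'(x) = -3 + 1·x - 24·x², so p_0'(2) = -97. On the right, p_1'(2) = b, so b = -97.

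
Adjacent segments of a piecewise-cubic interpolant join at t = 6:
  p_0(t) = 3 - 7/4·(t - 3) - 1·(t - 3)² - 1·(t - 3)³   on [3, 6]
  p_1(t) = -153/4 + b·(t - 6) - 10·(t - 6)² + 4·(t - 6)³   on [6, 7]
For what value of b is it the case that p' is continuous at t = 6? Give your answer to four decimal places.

p_0'(t) = -7/4 - 2·(t - 3) - 3·(t - 3)², so p_0'(6) = -139/4. On the right, p_1'(6) = b, so b = -139/4.

-34.7500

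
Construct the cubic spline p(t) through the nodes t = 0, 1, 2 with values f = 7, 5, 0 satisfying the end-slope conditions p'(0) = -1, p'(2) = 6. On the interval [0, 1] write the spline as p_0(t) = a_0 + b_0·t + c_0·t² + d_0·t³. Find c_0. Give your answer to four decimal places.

Write m_i for p''(x_i). With h_i = 1, 1 and divided differences Δ_i = -2, -5, the continuity of p' gives the tridiagonal system
  1·m_0 + 4·m_1 + 1·m_2 = 6(Δ_1 - Δ_0) = -18
Clamped end conditions give two more equations: 2h_0·m_0 + h_0·m_1 = 6(Δ_0 - p'(0)) = -6 and h_1·m_1 + 2h_1·m_2 = 6(p'(2) - Δ_1) = 66.
Solving: m_0 = 5, m_1 = -16, m_2 = 41.
On [0, 1], with p_0(t) = a_0 + b_0·t + c_0·t² + d_0·t³: c_0 = m_0/2 = 5/2, d_0 = (m_1 - m_0)/(6h_0) = -7/2, b_0 = Δ_0 - h_0(2m_0 + m_1)/6 = -1.

2.5000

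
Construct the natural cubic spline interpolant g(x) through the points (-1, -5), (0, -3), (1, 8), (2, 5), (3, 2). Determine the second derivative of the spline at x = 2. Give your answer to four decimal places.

6.9643

Put m_i = g'' at the i-th knot. Here h = (1, 1, 1, 1) and Δ = (2, 11, -3, -3), so the interior equations h_(i-1)·m_(i-1) + 2(h_(i-1)+h_i)·m_i + h_i·m_(i+1) = 6(Δ_i − Δ_(i-1)) read
  1·m_0 + 4·m_1 + 1·m_2 = 6(Δ_1 - Δ_0) = 54
  1·m_1 + 4·m_2 + 1·m_3 = 6(Δ_2 - Δ_1) = -84
  1·m_2 + 4·m_3 + 1·m_4 = 6(Δ_3 - Δ_2) = 0
Natural end conditions: m_0 = m_4 = 0.
Solving: m_0 = 0, m_1 = 573/28, m_2 = -195/7, m_3 = 195/28, m_4 = 0.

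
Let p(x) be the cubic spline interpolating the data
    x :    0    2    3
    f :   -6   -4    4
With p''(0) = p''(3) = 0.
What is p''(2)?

7

Let σ_i = p''(x_i). Step sizes h_i = 2, 1; slopes of the chords Δ_i = (y_(i+1) - y_i)/h_i = 1, 8.
  2·σ_0 + 6·σ_1 + 1·σ_2 = 6(Δ_1 - Δ_0) = 42
Natural end conditions: σ_0 = σ_2 = 0.
Solving: σ_0 = 0, σ_1 = 7, σ_2 = 0.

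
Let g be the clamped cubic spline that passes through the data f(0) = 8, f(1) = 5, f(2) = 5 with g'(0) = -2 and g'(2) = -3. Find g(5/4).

5

Put M_i = g'' at the i-th knot. Here h = (1, 1) and Δ = (-3, 0), so the interior equations h_(i-1)·M_(i-1) + 2(h_(i-1)+h_i)·M_i + h_i·M_(i+1) = 6(Δ_i − Δ_(i-1)) read
  1·M_0 + 4·M_1 + 1·M_2 = 6(Δ_1 - Δ_0) = 18
Clamped end conditions give two more equations: 2h_0·M_0 + h_0·M_1 = 6(Δ_0 - g'(0)) = -6 and h_1·M_1 + 2h_1·M_2 = 6(g'(2) - Δ_1) = -18.
Forward elimination and back-substitution give M_0 = -8, M_1 = 10, M_2 = -14.
On [1, 2], g(t) = 5 - 1·(t - 1) + 5·(t - 1)² - 4·(t - 1)³.
With (t - 1) = 1/4: g(5/4) = 5.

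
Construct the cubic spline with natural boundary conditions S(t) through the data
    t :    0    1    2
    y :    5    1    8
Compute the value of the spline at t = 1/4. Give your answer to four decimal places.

3.3555

With M_i denoting the second derivative at x_i, h_i = 1, 1, and Δ_i = (y_(i+1) − y_i)/h_i = -4, 7:
  1·M_0 + 4·M_1 + 1·M_2 = 6(Δ_1 - Δ_0) = 66
Natural end conditions: M_0 = M_2 = 0.
Forward elimination and back-substitution give M_0 = 0, M_1 = 33/2, M_2 = 0.
On [0, 1], S(t) = 5 - 27/4·t + 0·t² + 11/4·t³.
With t = 1/4: S(1/4) = 859/256.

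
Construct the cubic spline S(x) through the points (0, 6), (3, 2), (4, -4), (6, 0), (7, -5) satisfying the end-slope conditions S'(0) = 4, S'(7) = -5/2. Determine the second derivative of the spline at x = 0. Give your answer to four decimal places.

-3.3907

Let M_i = S''(x_i). Step sizes h_i = 3, 1, 2, 1; slopes of the chords Δ_i = (y_(i+1) - y_i)/h_i = -4/3, -6, 2, -5.
  3·M_0 + 8·M_1 + 1·M_2 = 6(Δ_1 - Δ_0) = -28
  1·M_1 + 6·M_2 + 2·M_3 = 6(Δ_2 - Δ_1) = 48
  2·M_2 + 6·M_3 + 1·M_4 = 6(Δ_3 - Δ_2) = -42
Clamped end conditions give two more equations: 2h_0·M_0 + h_0·M_1 = 6(Δ_0 - S'(0)) = -32 and h_3·M_3 + 2h_3·M_4 = 6(S'(7) - Δ_3) = 15.
Hence M_0 = -1241/366, M_1 = -237/61, M_2 = 1617/122, M_3 = -843/61, M_4 = 879/61.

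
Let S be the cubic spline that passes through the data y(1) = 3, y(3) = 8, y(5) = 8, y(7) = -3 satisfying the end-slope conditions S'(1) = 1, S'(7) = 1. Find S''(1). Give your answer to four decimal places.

2.6000

Write M_i for S''(x_i). With h_i = 2, 2, 2 and divided differences Δ_i = 5/2, 0, -11/2, the continuity of S' gives the tridiagonal system
  2·M_0 + 8·M_1 + 2·M_2 = 6(Δ_1 - Δ_0) = -15
  2·M_1 + 8·M_2 + 2·M_3 = 6(Δ_2 - Δ_1) = -33
Clamped end conditions give two more equations: 2h_0·M_0 + h_0·M_1 = 6(Δ_0 - S'(1)) = 9 and h_2·M_2 + 2h_2·M_3 = 6(S'(7) - Δ_2) = 39.
Solving: M_0 = 13/5, M_1 = -7/10, M_2 = -73/10, M_3 = 67/5.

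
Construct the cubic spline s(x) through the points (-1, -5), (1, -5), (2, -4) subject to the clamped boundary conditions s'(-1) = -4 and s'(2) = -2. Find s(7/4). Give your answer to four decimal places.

-3.7656

Let M_i = s''(x_i). Step sizes h_i = 2, 1; slopes of the chords Δ_i = (y_(i+1) - y_i)/h_i = 0, 1.
  2·M_0 + 6·M_1 + 1·M_2 = 6(Δ_1 - Δ_0) = 6
Clamped end conditions give two more equations: 2h_0·M_0 + h_0·M_1 = 6(Δ_0 - s'(-1)) = 24 and h_1·M_1 + 2h_1·M_2 = 6(s'(2) - Δ_1) = -18.
Forward elimination and back-substitution give M_0 = 17/3, M_1 = 2/3, M_2 = -28/3.
On [1, 2], s(x) = -5 + 7/3·(x - 1) + 1/3·(x - 1)² - 5/3·(x - 1)³.
With (x - 1) = 3/4: s(7/4) = -241/64.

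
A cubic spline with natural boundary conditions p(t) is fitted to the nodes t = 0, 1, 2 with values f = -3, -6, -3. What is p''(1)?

9

Put σ_i = p'' at the i-th knot. Here h = (1, 1) and Δ = (-3, 3), so the interior equations h_(i-1)·σ_(i-1) + 2(h_(i-1)+h_i)·σ_i + h_i·σ_(i+1) = 6(Δ_i − Δ_(i-1)) read
  1·σ_0 + 4·σ_1 + 1·σ_2 = 6(Δ_1 - Δ_0) = 36
Natural end conditions: σ_0 = σ_2 = 0.
Solving the tridiagonal system: σ_0 = 0, σ_1 = 9, σ_2 = 0.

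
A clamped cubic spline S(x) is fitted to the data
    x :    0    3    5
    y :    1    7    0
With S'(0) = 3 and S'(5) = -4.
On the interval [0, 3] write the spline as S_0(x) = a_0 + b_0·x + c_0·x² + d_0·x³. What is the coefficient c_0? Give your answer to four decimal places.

0.4500

Let σ_i = S''(x_i). Step sizes h_i = 3, 2; slopes of the chords Δ_i = (y_(i+1) - y_i)/h_i = 2, -7/2.
  3·σ_0 + 10·σ_1 + 2·σ_2 = 6(Δ_1 - Δ_0) = -33
Clamped end conditions give two more equations: 2h_0·σ_0 + h_0·σ_1 = 6(Δ_0 - S'(0)) = -6 and h_1·σ_1 + 2h_1·σ_2 = 6(S'(5) - Δ_1) = -3.
Solving the tridiagonal system: σ_0 = 9/10, σ_1 = -19/5, σ_2 = 23/20.
On [0, 3], with S_0(x) = a_0 + b_0·x + c_0·x² + d_0·x³: c_0 = σ_0/2 = 9/20, d_0 = (σ_1 - σ_0)/(6h_0) = -47/180, b_0 = Δ_0 - h_0(2σ_0 + σ_1)/6 = 3.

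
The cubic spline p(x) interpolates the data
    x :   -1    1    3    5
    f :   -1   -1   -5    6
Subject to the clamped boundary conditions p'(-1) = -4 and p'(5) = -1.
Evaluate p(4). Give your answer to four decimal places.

1.5500

Let m_i = p''(x_i). Step sizes h_i = 2, 2, 2; slopes of the chords Δ_i = (y_(i+1) - y_i)/h_i = 0, -2, 11/2.
  2·m_0 + 8·m_1 + 2·m_2 = 6(Δ_1 - Δ_0) = -12
  2·m_1 + 8·m_2 + 2·m_3 = 6(Δ_2 - Δ_1) = 45
Clamped end conditions give two more equations: 2h_0·m_0 + h_0·m_1 = 6(Δ_0 - p'(-1)) = 24 and h_2·m_2 + 2h_2·m_3 = 6(p'(5) - Δ_2) = -39.
Hence m_0 = 93/10, m_1 = -33/5, m_2 = 111/10, m_3 = -153/10.
On [3, 5], p(x) = -5 + 16/5·(x - 3) + 111/20·(x - 3)² - 11/5·(x - 3)³.
With (x - 3) = 1: p(4) = 31/20.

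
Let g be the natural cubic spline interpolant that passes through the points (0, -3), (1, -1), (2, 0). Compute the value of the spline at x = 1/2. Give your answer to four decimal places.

Put M_i = g'' at the i-th knot. Here h = (1, 1) and Δ = (2, 1), so the interior equations h_(i-1)·M_(i-1) + 2(h_(i-1)+h_i)·M_i + h_i·M_(i+1) = 6(Δ_i − Δ_(i-1)) read
  1·M_0 + 4·M_1 + 1·M_2 = 6(Δ_1 - Δ_0) = -6
Natural end conditions: M_0 = M_2 = 0.
Forward elimination and back-substitution give M_0 = 0, M_1 = -3/2, M_2 = 0.
On [0, 1], g(x) = -3 + 9/4·x + 0·x² - 1/4·x³.
With x = 1/2: g(1/2) = -61/32.

-1.9063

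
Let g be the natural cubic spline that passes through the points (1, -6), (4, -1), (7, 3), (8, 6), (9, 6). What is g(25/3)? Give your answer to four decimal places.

Write M_i for g''(x_i). With h_i = 3, 3, 1, 1 and divided differences Δ_i = 5/3, 4/3, 3, 0, the continuity of g' gives the tridiagonal system
  3·M_0 + 12·M_1 + 3·M_2 = 6(Δ_1 - Δ_0) = -2
  3·M_1 + 8·M_2 + 1·M_3 = 6(Δ_2 - Δ_1) = 10
  1·M_2 + 4·M_3 + 1·M_4 = 6(Δ_3 - Δ_2) = -18
Natural end conditions: M_0 = M_4 = 0.
Solving the tridiagonal system: M_0 = 0, M_1 = -59/84, M_2 = 15/7, M_3 = -141/28, M_4 = 0.
On [8, 9], g(x) = 6 + 47/28·(x - 8) - 141/56·(x - 8)² + 47/56·(x - 8)³.
With (x - 8) = 1/3: g(25/3) = 4771/756.

6.3108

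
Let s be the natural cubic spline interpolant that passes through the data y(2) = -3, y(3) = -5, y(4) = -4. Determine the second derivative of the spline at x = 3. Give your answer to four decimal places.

Let σ_i = s''(x_i). Step sizes h_i = 1, 1; slopes of the chords Δ_i = (y_(i+1) - y_i)/h_i = -2, 1.
  1·σ_0 + 4·σ_1 + 1·σ_2 = 6(Δ_1 - Δ_0) = 18
Natural end conditions: σ_0 = σ_2 = 0.
Forward elimination and back-substitution give σ_0 = 0, σ_1 = 9/2, σ_2 = 0.

4.5000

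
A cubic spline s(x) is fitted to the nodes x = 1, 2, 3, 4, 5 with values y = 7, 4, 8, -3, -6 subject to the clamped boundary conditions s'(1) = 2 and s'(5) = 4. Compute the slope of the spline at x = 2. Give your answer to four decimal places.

With M_i denoting the second derivative at x_i, h_i = 1, 1, 1, 1, and Δ_i = (y_(i+1) − y_i)/h_i = -3, 4, -11, -3:
  1·M_0 + 4·M_1 + 1·M_2 = 6(Δ_1 - Δ_0) = 42
  1·M_1 + 4·M_2 + 1·M_3 = 6(Δ_2 - Δ_1) = -90
  1·M_2 + 4·M_3 + 1·M_4 = 6(Δ_3 - Δ_2) = 48
Clamped end conditions give two more equations: 2h_0·M_0 + h_0·M_1 = 6(Δ_0 - s'(1)) = -30 and h_3·M_3 + 2h_3·M_4 = 6(s'(5) - Δ_3) = 42.
Solving: M_0 = -781/28, M_1 = 361/14, M_2 = -133/4, M_3 = 241/14, M_4 = 347/28.
On [2, 3], s'(x) = b_1 + 2c_1·(x - 2) + 3d_1·(x - 2)² with b_1 = Δ_1 - h_1(2M_1 + M_2)/6 = 53/56, c_1 = M_1/2 = 361/28, d_1 = (M_2 - M_1)/(6h_1) = -551/56. So s'(2) = 53/56.

0.9464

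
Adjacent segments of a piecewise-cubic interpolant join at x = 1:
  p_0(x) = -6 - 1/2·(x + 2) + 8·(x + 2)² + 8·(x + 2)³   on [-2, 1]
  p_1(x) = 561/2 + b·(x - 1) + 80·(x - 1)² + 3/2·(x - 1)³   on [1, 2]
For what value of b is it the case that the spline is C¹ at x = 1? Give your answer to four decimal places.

p_0'(x) = -1/2 + 16·(x + 2) + 24·(x + 2)², so p_0'(1) = 527/2. On the right, p_1'(1) = b, so b = 527/2.

263.5000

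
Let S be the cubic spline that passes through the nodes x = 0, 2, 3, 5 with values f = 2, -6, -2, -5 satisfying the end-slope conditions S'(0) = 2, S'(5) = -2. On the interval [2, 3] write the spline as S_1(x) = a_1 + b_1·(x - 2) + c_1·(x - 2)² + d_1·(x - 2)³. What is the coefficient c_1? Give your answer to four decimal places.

7.5313

With M_i denoting the second derivative at x_i, h_i = 2, 1, 2, and Δ_i = (y_(i+1) − y_i)/h_i = -4, 4, -3/2:
  2·M_0 + 6·M_1 + 1·M_2 = 6(Δ_1 - Δ_0) = 48
  1·M_1 + 6·M_2 + 2·M_3 = 6(Δ_2 - Δ_1) = -33
Clamped end conditions give two more equations: 2h_0·M_0 + h_0·M_1 = 6(Δ_0 - S'(0)) = -36 and h_2·M_2 + 2h_2·M_3 = 6(S'(5) - Δ_2) = -3.
Solving the tridiagonal system: M_0 = -529/32, M_1 = 241/16, M_2 = -149/16, M_3 = 125/32.
On [2, 3], with S_1(x) = a_1 + b_1·(x - 2) + c_1·(x - 2)² + d_1·(x - 2)³: c_1 = M_1/2 = 241/32, d_1 = (M_2 - M_1)/(6h_1) = -65/16, b_1 = Δ_1 - h_1(2M_1 + M_2)/6 = 17/32.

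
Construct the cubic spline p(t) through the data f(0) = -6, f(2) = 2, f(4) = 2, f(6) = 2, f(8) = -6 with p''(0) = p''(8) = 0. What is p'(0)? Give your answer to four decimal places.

5.1429

Let m_i = p''(x_i). Step sizes h_i = 2, 2, 2, 2; slopes of the chords Δ_i = (y_(i+1) - y_i)/h_i = 4, 0, 0, -4.
  2·m_0 + 8·m_1 + 2·m_2 = 6(Δ_1 - Δ_0) = -24
  2·m_1 + 8·m_2 + 2·m_3 = 6(Δ_2 - Δ_1) = 0
  2·m_2 + 8·m_3 + 2·m_4 = 6(Δ_3 - Δ_2) = -24
Natural end conditions: m_0 = m_4 = 0.
Solving: m_0 = 0, m_1 = -24/7, m_2 = 12/7, m_3 = -24/7, m_4 = 0.
On [0, 2], p'(t) = b_0 + 2c_0·t + 3d_0·t² with b_0 = Δ_0 - h_0(2m_0 + m_1)/6 = 36/7, c_0 = m_0/2 = 0, d_0 = (m_1 - m_0)/(6h_0) = -2/7. So p'(0) = 36/7.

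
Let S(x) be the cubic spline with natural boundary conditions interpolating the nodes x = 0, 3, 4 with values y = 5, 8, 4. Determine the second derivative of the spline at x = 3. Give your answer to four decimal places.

With M_i denoting the second derivative at x_i, h_i = 3, 1, and Δ_i = (y_(i+1) − y_i)/h_i = 1, -4:
  3·M_0 + 8·M_1 + 1·M_2 = 6(Δ_1 - Δ_0) = -30
Natural end conditions: M_0 = M_2 = 0.
Solving the tridiagonal system: M_0 = 0, M_1 = -15/4, M_2 = 0.

-3.7500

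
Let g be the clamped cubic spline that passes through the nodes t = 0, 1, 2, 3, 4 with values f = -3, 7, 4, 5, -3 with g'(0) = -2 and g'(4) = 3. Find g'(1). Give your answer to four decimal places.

6.1607

Write σ_i for g''(x_i). With h_i = 1, 1, 1, 1 and divided differences Δ_i = 10, -3, 1, -8, the continuity of g' gives the tridiagonal system
  1·σ_0 + 4·σ_1 + 1·σ_2 = 6(Δ_1 - Δ_0) = -78
  1·σ_1 + 4·σ_2 + 1·σ_3 = 6(Δ_2 - Δ_1) = 24
  1·σ_2 + 4·σ_3 + 1·σ_4 = 6(Δ_3 - Δ_2) = -54
Clamped end conditions give two more equations: 2h_0·σ_0 + h_0·σ_1 = 6(Δ_0 - g'(0)) = 72 and h_3·σ_3 + 2h_3·σ_4 = 6(g'(4) - Δ_3) = 66.
Solving: σ_0 = 1559/28, σ_1 = -551/14, σ_2 = 95/4, σ_3 = -443/14, σ_4 = 1367/28.
On [1, 2], g'(t) = b_1 + 2c_1·(t - 1) + 3d_1·(t - 1)² with b_1 = Δ_1 - h_1(2σ_1 + σ_2)/6 = 345/56, c_1 = σ_1/2 = -551/28, d_1 = (σ_2 - σ_1)/(6h_1) = 589/56. So g'(1) = 345/56.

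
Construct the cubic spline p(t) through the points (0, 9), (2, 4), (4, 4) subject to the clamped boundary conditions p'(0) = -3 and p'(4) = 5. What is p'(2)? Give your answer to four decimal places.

-2.3750

Put m_i = p'' at the i-th knot. Here h = (2, 2) and Δ = (-5/2, 0), so the interior equations h_(i-1)·m_(i-1) + 2(h_(i-1)+h_i)·m_i + h_i·m_(i+1) = 6(Δ_i − Δ_(i-1)) read
  2·m_0 + 8·m_1 + 2·m_2 = 6(Δ_1 - Δ_0) = 15
Clamped end conditions give two more equations: 2h_0·m_0 + h_0·m_1 = 6(Δ_0 - p'(0)) = 3 and h_1·m_1 + 2h_1·m_2 = 6(p'(4) - Δ_1) = 30.
Solving: m_0 = 7/8, m_1 = -1/4, m_2 = 61/8.
On [2, 4], p'(t) = b_1 + 2c_1·(t - 2) + 3d_1·(t - 2)² with b_1 = Δ_1 - h_1(2m_1 + m_2)/6 = -19/8, c_1 = m_1/2 = -1/8, d_1 = (m_2 - m_1)/(6h_1) = 21/32. So p'(2) = -19/8.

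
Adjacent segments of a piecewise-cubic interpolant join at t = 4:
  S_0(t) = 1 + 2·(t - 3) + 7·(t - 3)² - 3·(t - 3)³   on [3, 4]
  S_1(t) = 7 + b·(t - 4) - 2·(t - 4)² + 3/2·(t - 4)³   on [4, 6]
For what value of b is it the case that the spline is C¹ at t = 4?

7

S_0'(t) = 2 + 14·(t - 3) - 9·(t - 3)², so S_0'(4) = 7. On the right, S_1'(4) = b, so b = 7.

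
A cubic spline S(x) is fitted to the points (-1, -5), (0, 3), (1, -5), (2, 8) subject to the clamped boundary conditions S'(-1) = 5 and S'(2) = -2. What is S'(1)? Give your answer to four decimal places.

Write M_i for S''(x_i). With h_i = 1, 1, 1 and divided differences Δ_i = 8, -8, 13, the continuity of S' gives the tridiagonal system
  1·M_0 + 4·M_1 + 1·M_2 = 6(Δ_1 - Δ_0) = -96
  1·M_1 + 4·M_2 + 1·M_3 = 6(Δ_2 - Δ_1) = 126
Clamped end conditions give two more equations: 2h_0·M_0 + h_0·M_1 = 6(Δ_0 - S'(-1)) = 18 and h_2·M_2 + 2h_2·M_3 = 6(S'(2) - Δ_2) = -90.
Hence M_0 = 494/15, M_1 = -718/15, M_2 = 938/15, M_3 = -1144/15.
On [1, 2], S'(x) = b_2 + 2c_2·(x - 1) + 3d_2·(x - 1)² with b_2 = Δ_2 - h_2(2M_2 + M_3)/6 = 73/15, c_2 = M_2/2 = 469/15, d_2 = (M_3 - M_2)/(6h_2) = -347/15. So S'(1) = 73/15.

4.8667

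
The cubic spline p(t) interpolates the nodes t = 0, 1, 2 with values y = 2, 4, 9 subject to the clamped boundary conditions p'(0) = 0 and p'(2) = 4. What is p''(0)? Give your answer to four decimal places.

With σ_i denoting the second derivative at x_i, h_i = 1, 1, and Δ_i = (y_(i+1) − y_i)/h_i = 2, 5:
  1·σ_0 + 4·σ_1 + 1·σ_2 = 6(Δ_1 - Δ_0) = 18
Clamped end conditions give two more equations: 2h_0·σ_0 + h_0·σ_1 = 6(Δ_0 - p'(0)) = 12 and h_1·σ_1 + 2h_1·σ_2 = 6(p'(2) - Δ_1) = -6.
Forward elimination and back-substitution give σ_0 = 7/2, σ_1 = 5, σ_2 = -11/2.

3.5000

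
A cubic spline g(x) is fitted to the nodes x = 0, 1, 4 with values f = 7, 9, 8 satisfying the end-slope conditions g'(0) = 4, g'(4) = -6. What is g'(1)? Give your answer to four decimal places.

Write M_i for g''(x_i). With h_i = 1, 3 and divided differences Δ_i = 2, -1/3, the continuity of g' gives the tridiagonal system
  1·M_0 + 8·M_1 + 3·M_2 = 6(Δ_1 - Δ_0) = -14
Clamped end conditions give two more equations: 2h_0·M_0 + h_0·M_1 = 6(Δ_0 - g'(0)) = -12 and h_1·M_1 + 2h_1·M_2 = 6(g'(4) - Δ_1) = -34.
Solving the tridiagonal system: M_0 = -27/4, M_1 = 3/2, M_2 = -77/12.
On [1, 4], g'(x) = b_1 + 2c_1·(x - 1) + 3d_1·(x - 1)² with b_1 = Δ_1 - h_1(2M_1 + M_2)/6 = 11/8, c_1 = M_1/2 = 3/4, d_1 = (M_2 - M_1)/(6h_1) = -95/216. So g'(1) = 11/8.

1.3750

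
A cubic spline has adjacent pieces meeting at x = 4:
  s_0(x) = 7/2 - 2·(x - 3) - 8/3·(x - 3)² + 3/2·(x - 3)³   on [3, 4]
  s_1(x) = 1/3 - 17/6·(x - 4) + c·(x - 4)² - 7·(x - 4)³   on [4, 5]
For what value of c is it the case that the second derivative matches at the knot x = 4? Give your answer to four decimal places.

s_0''(x) = -16/3 + 9·(x - 3), so s_0''(4) = 11/3. On the right, s_1''(4) = 2c, so c = 11/6.

1.8333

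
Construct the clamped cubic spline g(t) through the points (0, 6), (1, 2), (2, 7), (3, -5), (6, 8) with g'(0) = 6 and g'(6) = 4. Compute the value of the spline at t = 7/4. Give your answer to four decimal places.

6.5391

Put m_i = g'' at the i-th knot. Here h = (1, 1, 1, 3) and Δ = (-4, 5, -12, 13/3), so the interior equations h_(i-1)·m_(i-1) + 2(h_(i-1)+h_i)·m_i + h_i·m_(i+1) = 6(Δ_i − Δ_(i-1)) read
  1·m_0 + 4·m_1 + 1·m_2 = 6(Δ_1 - Δ_0) = 54
  1·m_1 + 4·m_2 + 1·m_3 = 6(Δ_2 - Δ_1) = -102
  1·m_2 + 8·m_3 + 3·m_4 = 6(Δ_3 - Δ_2) = 98
Clamped end conditions give two more equations: 2h_0·m_0 + h_0·m_1 = 6(Δ_0 - g'(0)) = -60 and h_3·m_3 + 2h_3·m_4 = 6(g'(6) - Δ_3) = -2.
Forward elimination and back-substitution give m_0 = -143/3, m_1 = 106/3, m_2 = -119/3, m_3 = 64/3, m_4 = -11.
On [1, 2], g(t) = 2 - 1/6·(t - 1) + 53/3·(t - 1)² - 25/2·(t - 1)³.
With (t - 1) = 3/4: g(7/4) = 837/128.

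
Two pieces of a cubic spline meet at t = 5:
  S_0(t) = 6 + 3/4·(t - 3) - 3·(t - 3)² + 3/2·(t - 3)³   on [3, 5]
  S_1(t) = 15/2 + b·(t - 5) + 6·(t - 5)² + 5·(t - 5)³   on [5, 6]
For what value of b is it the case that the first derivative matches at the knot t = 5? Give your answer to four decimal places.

6.7500

S_0'(t) = 3/4 - 6·(t - 3) + 9/2·(t - 3)², so S_0'(5) = 27/4. On the right, S_1'(5) = b, so b = 27/4.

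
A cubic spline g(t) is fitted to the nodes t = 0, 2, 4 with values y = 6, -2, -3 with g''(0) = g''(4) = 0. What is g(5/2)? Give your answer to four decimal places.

Write σ_i for g''(x_i). With h_i = 2, 2 and divided differences Δ_i = -4, -1/2, the continuity of g' gives the tridiagonal system
  2·σ_0 + 8·σ_1 + 2·σ_2 = 6(Δ_1 - Δ_0) = 21
Natural end conditions: σ_0 = σ_2 = 0.
Solving: σ_0 = 0, σ_1 = 21/8, σ_2 = 0.
On [2, 4], g(t) = -2 - 9/4·(t - 2) + 21/16·(t - 2)² - 7/32·(t - 2)³.
With (t - 2) = 1/2: g(5/2) = -723/256.

-2.8242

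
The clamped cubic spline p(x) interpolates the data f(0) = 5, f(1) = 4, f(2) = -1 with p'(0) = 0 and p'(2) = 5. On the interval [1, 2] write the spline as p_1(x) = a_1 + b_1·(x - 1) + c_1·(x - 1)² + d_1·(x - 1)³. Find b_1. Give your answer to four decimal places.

-5.7500

Let m_i = p''(x_i). Step sizes h_i = 1, 1; slopes of the chords Δ_i = (y_(i+1) - y_i)/h_i = -1, -5.
  1·m_0 + 4·m_1 + 1·m_2 = 6(Δ_1 - Δ_0) = -24
Clamped end conditions give two more equations: 2h_0·m_0 + h_0·m_1 = 6(Δ_0 - p'(0)) = -6 and h_1·m_1 + 2h_1·m_2 = 6(p'(2) - Δ_1) = 60.
Forward elimination and back-substitution give m_0 = 11/2, m_1 = -17, m_2 = 77/2.
On [1, 2], with p_1(x) = a_1 + b_1·(x - 1) + c_1·(x - 1)² + d_1·(x - 1)³: c_1 = m_1/2 = -17/2, d_1 = (m_2 - m_1)/(6h_1) = 37/4, b_1 = Δ_1 - h_1(2m_1 + m_2)/6 = -23/4.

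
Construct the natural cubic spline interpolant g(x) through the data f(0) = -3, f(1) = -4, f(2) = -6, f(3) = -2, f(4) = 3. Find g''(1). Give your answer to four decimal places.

-4.0714

With M_i denoting the second derivative at x_i, h_i = 1, 1, 1, 1, and Δ_i = (y_(i+1) − y_i)/h_i = -1, -2, 4, 5:
  1·M_0 + 4·M_1 + 1·M_2 = 6(Δ_1 - Δ_0) = -6
  1·M_1 + 4·M_2 + 1·M_3 = 6(Δ_2 - Δ_1) = 36
  1·M_2 + 4·M_3 + 1·M_4 = 6(Δ_3 - Δ_2) = 6
Natural end conditions: M_0 = M_4 = 0.
Hence M_0 = 0, M_1 = -57/14, M_2 = 72/7, M_3 = -15/14, M_4 = 0.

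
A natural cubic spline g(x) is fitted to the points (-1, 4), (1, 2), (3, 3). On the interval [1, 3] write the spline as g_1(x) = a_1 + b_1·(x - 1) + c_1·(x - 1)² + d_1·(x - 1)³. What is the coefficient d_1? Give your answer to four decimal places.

-0.0938

With M_i denoting the second derivative at x_i, h_i = 2, 2, and Δ_i = (y_(i+1) − y_i)/h_i = -1, 1/2:
  2·M_0 + 8·M_1 + 2·M_2 = 6(Δ_1 - Δ_0) = 9
Natural end conditions: M_0 = M_2 = 0.
Solving the tridiagonal system: M_0 = 0, M_1 = 9/8, M_2 = 0.
On [1, 3], with g_1(x) = a_1 + b_1·(x - 1) + c_1·(x - 1)² + d_1·(x - 1)³: c_1 = M_1/2 = 9/16, d_1 = (M_2 - M_1)/(6h_1) = -3/32, b_1 = Δ_1 - h_1(2M_1 + M_2)/6 = -1/4.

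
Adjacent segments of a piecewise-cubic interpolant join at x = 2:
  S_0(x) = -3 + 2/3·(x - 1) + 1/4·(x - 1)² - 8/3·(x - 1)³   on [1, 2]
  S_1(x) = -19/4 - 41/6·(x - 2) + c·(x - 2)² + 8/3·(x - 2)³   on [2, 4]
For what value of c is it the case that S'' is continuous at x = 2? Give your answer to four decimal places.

-7.7500

S_0''(x) = 1/2 - 16·(x - 1), so S_0''(2) = -31/2. On the right, S_1''(2) = 2c, so c = -31/4.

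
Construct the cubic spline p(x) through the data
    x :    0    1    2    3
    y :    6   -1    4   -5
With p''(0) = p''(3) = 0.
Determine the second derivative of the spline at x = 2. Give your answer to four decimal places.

-27.2000

With M_i denoting the second derivative at x_i, h_i = 1, 1, 1, and Δ_i = (y_(i+1) − y_i)/h_i = -7, 5, -9:
  1·M_0 + 4·M_1 + 1·M_2 = 6(Δ_1 - Δ_0) = 72
  1·M_1 + 4·M_2 + 1·M_3 = 6(Δ_2 - Δ_1) = -84
Natural end conditions: M_0 = M_3 = 0.
Solving: M_0 = 0, M_1 = 124/5, M_2 = -136/5, M_3 = 0.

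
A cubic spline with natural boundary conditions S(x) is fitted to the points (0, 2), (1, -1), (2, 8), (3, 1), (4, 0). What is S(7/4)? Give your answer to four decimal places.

6.6256

With M_i denoting the second derivative at x_i, h_i = 1, 1, 1, 1, and Δ_i = (y_(i+1) − y_i)/h_i = -3, 9, -7, -1:
  1·M_0 + 4·M_1 + 1·M_2 = 6(Δ_1 - Δ_0) = 72
  1·M_1 + 4·M_2 + 1·M_3 = 6(Δ_2 - Δ_1) = -96
  1·M_2 + 4·M_3 + 1·M_4 = 6(Δ_3 - Δ_2) = 36
Natural end conditions: M_0 = M_4 = 0.
Solving the tridiagonal system: M_0 = 0, M_1 = 375/14, M_2 = -246/7, M_3 = 249/14, M_4 = 0.
On [1, 2], S(x) = -1 + 83/14·(x - 1) + 375/28·(x - 1)² - 289/28·(x - 1)³.
With (x - 1) = 3/4: S(7/4) = 11873/1792.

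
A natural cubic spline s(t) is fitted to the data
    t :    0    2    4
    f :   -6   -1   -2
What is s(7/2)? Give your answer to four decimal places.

-1.3984

Put M_i = s'' at the i-th knot. Here h = (2, 2) and Δ = (5/2, -1/2), so the interior equations h_(i-1)·M_(i-1) + 2(h_(i-1)+h_i)·M_i + h_i·M_(i+1) = 6(Δ_i − Δ_(i-1)) read
  2·M_0 + 8·M_1 + 2·M_2 = 6(Δ_1 - Δ_0) = -18
Natural end conditions: M_0 = M_2 = 0.
Hence M_0 = 0, M_1 = -9/4, M_2 = 0.
On [2, 4], s(t) = -1 + 1·(t - 2) - 9/8·(t - 2)² + 3/16·(t - 2)³.
With (t - 2) = 3/2: s(7/2) = -179/128.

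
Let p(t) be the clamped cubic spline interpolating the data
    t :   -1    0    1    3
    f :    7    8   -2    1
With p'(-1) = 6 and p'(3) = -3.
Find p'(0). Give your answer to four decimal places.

-6.6136

Put m_i = p'' at the i-th knot. Here h = (1, 1, 2) and Δ = (1, -10, 3/2), so the interior equations h_(i-1)·m_(i-1) + 2(h_(i-1)+h_i)·m_i + h_i·m_(i+1) = 6(Δ_i − Δ_(i-1)) read
  1·m_0 + 4·m_1 + 1·m_2 = 6(Δ_1 - Δ_0) = -66
  1·m_1 + 6·m_2 + 2·m_3 = 6(Δ_2 - Δ_1) = 69
Clamped end conditions give two more equations: 2h_0·m_0 + h_0·m_1 = 6(Δ_0 - p'(-1)) = -30 and h_2·m_2 + 2h_2·m_3 = 6(p'(3) - Δ_2) = -27.
Solving: m_0 = -105/22, m_1 = -225/11, m_2 = 453/22, m_3 = -375/22.
On [0, 1], p'(t) = b_1 + 2c_1·t + 3d_1·t² with b_1 = Δ_1 - h_1(2m_1 + m_2)/6 = -291/44, c_1 = m_1/2 = -225/22, d_1 = (m_2 - m_1)/(6h_1) = 301/44. So p'(0) = -291/44.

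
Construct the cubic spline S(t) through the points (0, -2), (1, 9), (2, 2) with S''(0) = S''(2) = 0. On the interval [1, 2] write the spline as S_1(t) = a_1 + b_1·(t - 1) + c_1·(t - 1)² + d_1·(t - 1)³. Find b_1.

2

With m_i denoting the second derivative at x_i, h_i = 1, 1, and Δ_i = (y_(i+1) − y_i)/h_i = 11, -7:
  1·m_0 + 4·m_1 + 1·m_2 = 6(Δ_1 - Δ_0) = -108
Natural end conditions: m_0 = m_2 = 0.
Solving: m_0 = 0, m_1 = -27, m_2 = 0.
On [1, 2], with S_1(t) = a_1 + b_1·(t - 1) + c_1·(t - 1)² + d_1·(t - 1)³: c_1 = m_1/2 = -27/2, d_1 = (m_2 - m_1)/(6h_1) = 9/2, b_1 = Δ_1 - h_1(2m_1 + m_2)/6 = 2.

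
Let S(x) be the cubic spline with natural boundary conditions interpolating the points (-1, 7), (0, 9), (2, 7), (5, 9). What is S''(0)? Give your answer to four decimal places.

-3.5714

With M_i denoting the second derivative at x_i, h_i = 1, 2, 3, and Δ_i = (y_(i+1) − y_i)/h_i = 2, -1, 2/3:
  1·M_0 + 6·M_1 + 2·M_2 = 6(Δ_1 - Δ_0) = -18
  2·M_1 + 10·M_2 + 3·M_3 = 6(Δ_2 - Δ_1) = 10
Natural end conditions: M_0 = M_3 = 0.
Solving the tridiagonal system: M_0 = 0, M_1 = -25/7, M_2 = 12/7, M_3 = 0.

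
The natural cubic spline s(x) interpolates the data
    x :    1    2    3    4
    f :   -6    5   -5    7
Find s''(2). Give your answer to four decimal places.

Put M_i = s'' at the i-th knot. Here h = (1, 1, 1) and Δ = (11, -10, 12), so the interior equations h_(i-1)·M_(i-1) + 2(h_(i-1)+h_i)·M_i + h_i·M_(i+1) = 6(Δ_i − Δ_(i-1)) read
  1·M_0 + 4·M_1 + 1·M_2 = 6(Δ_1 - Δ_0) = -126
  1·M_1 + 4·M_2 + 1·M_3 = 6(Δ_2 - Δ_1) = 132
Natural end conditions: M_0 = M_3 = 0.
Hence M_0 = 0, M_1 = -212/5, M_2 = 218/5, M_3 = 0.

-42.4000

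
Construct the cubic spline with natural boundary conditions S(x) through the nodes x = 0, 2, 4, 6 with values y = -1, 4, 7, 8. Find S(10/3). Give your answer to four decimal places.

6.2667

Let M_i = S''(x_i). Step sizes h_i = 2, 2, 2; slopes of the chords Δ_i = (y_(i+1) - y_i)/h_i = 5/2, 3/2, 1/2.
  2·M_0 + 8·M_1 + 2·M_2 = 6(Δ_1 - Δ_0) = -6
  2·M_1 + 8·M_2 + 2·M_3 = 6(Δ_2 - Δ_1) = -6
Natural end conditions: M_0 = M_3 = 0.
Forward elimination and back-substitution give M_0 = 0, M_1 = -3/5, M_2 = -3/5, M_3 = 0.
On [2, 4], S(x) = 4 + 21/10·(x - 2) - 3/10·(x - 2)² + 0·(x - 2)³.
With (x - 2) = 4/3: S(10/3) = 94/15.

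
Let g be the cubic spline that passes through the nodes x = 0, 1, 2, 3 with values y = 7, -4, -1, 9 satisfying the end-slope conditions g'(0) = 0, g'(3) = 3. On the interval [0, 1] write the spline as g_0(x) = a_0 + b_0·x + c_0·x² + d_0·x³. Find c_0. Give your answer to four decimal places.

With σ_i denoting the second derivative at x_i, h_i = 1, 1, 1, and Δ_i = (y_(i+1) − y_i)/h_i = -11, 3, 10:
  1·σ_0 + 4·σ_1 + 1·σ_2 = 6(Δ_1 - Δ_0) = 84
  1·σ_1 + 4·σ_2 + 1·σ_3 = 6(Δ_2 - Δ_1) = 42
Clamped end conditions give two more equations: 2h_0·σ_0 + h_0·σ_1 = 6(Δ_0 - g'(0)) = -66 and h_2·σ_2 + 2h_2·σ_3 = 6(g'(3) - Δ_2) = -42.
Solving: σ_0 = -242/5, σ_1 = 154/5, σ_2 = 46/5, σ_3 = -128/5.
On [0, 1], with g_0(x) = a_0 + b_0·x + c_0·x² + d_0·x³: c_0 = σ_0/2 = -121/5, d_0 = (σ_1 - σ_0)/(6h_0) = 66/5, b_0 = Δ_0 - h_0(2σ_0 + σ_1)/6 = 0.

-24.2000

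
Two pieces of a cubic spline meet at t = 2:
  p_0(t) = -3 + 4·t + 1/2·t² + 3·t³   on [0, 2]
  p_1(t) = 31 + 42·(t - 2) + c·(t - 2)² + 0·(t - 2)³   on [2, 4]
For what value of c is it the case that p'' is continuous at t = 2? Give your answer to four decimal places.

p_0''(t) = 1 + 18·t, so p_0''(2) = 37. On the right, p_1''(2) = 2c, so c = 37/2.

18.5000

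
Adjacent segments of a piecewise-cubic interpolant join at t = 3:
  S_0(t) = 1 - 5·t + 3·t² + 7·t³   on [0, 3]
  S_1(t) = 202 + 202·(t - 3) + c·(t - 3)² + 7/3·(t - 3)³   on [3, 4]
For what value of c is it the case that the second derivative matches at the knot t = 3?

66

S_0''(t) = 6 + 42·t, so S_0''(3) = 132. On the right, S_1''(3) = 2c, so c = 66.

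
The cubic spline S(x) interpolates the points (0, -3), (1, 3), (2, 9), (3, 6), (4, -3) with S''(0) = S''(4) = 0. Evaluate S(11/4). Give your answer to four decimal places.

Write M_i for S''(x_i). With h_i = 1, 1, 1, 1 and divided differences Δ_i = 6, 6, -3, -9, the continuity of S' gives the tridiagonal system
  1·M_0 + 4·M_1 + 1·M_2 = 6(Δ_1 - Δ_0) = 0
  1·M_1 + 4·M_2 + 1·M_3 = 6(Δ_2 - Δ_1) = -54
  1·M_2 + 4·M_3 + 1·M_4 = 6(Δ_3 - Δ_2) = -36
Natural end conditions: M_0 = M_4 = 0.
Solving the tridiagonal system: M_0 = 0, M_1 = 45/14, M_2 = -90/7, M_3 = -81/14, M_4 = 0.
On [2, 3], S(x) = 9 + 9/4·(x - 2) - 45/7·(x - 2)² + 33/28·(x - 2)³.
With (x - 2) = 3/4: S(11/4) = 13563/1792.

7.5686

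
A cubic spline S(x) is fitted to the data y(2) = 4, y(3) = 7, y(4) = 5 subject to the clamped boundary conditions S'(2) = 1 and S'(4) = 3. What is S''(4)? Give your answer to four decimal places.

23.5000

Let M_i = S''(x_i). Step sizes h_i = 1, 1; slopes of the chords Δ_i = (y_(i+1) - y_i)/h_i = 3, -2.
  1·M_0 + 4·M_1 + 1·M_2 = 6(Δ_1 - Δ_0) = -30
Clamped end conditions give two more equations: 2h_0·M_0 + h_0·M_1 = 6(Δ_0 - S'(2)) = 12 and h_1·M_1 + 2h_1·M_2 = 6(S'(4) - Δ_1) = 30.
Solving the tridiagonal system: M_0 = 29/2, M_1 = -17, M_2 = 47/2.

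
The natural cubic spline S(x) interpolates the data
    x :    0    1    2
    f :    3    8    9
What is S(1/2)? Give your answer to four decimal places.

5.8750

Write m_i for S''(x_i). With h_i = 1, 1 and divided differences Δ_i = 5, 1, the continuity of S' gives the tridiagonal system
  1·m_0 + 4·m_1 + 1·m_2 = 6(Δ_1 - Δ_0) = -24
Natural end conditions: m_0 = m_2 = 0.
Solving: m_0 = 0, m_1 = -6, m_2 = 0.
On [0, 1], S(x) = 3 + 6·x + 0·x² - 1·x³.
With x = 1/2: S(1/2) = 47/8.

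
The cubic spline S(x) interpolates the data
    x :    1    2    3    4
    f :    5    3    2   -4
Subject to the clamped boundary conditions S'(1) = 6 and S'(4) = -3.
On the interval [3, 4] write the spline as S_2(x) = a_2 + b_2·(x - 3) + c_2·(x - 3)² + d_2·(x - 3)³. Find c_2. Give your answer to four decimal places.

-7.4000

With M_i denoting the second derivative at x_i, h_i = 1, 1, 1, and Δ_i = (y_(i+1) − y_i)/h_i = -2, -1, -6:
  1·M_0 + 4·M_1 + 1·M_2 = 6(Δ_1 - Δ_0) = 6
  1·M_1 + 4·M_2 + 1·M_3 = 6(Δ_2 - Δ_1) = -30
Clamped end conditions give two more equations: 2h_0·M_0 + h_0·M_1 = 6(Δ_0 - S'(1)) = -48 and h_2·M_2 + 2h_2·M_3 = 6(S'(4) - Δ_2) = 18.
Forward elimination and back-substitution give M_0 = -152/5, M_1 = 64/5, M_2 = -74/5, M_3 = 82/5.
On [3, 4], with S_2(x) = a_2 + b_2·(x - 3) + c_2·(x - 3)² + d_2·(x - 3)³: c_2 = M_2/2 = -37/5, d_2 = (M_3 - M_2)/(6h_2) = 26/5, b_2 = Δ_2 - h_2(2M_2 + M_3)/6 = -19/5.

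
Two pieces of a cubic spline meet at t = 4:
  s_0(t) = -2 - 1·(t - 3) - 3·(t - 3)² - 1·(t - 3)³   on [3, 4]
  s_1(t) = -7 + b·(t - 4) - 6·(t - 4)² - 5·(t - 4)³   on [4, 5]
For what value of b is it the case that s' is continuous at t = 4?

s_0'(t) = -1 - 6·(t - 3) - 3·(t - 3)², so s_0'(4) = -10. On the right, s_1'(4) = b, so b = -10.

-10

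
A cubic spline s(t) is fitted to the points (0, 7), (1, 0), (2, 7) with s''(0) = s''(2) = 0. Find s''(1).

Put M_i = s'' at the i-th knot. Here h = (1, 1) and Δ = (-7, 7), so the interior equations h_(i-1)·M_(i-1) + 2(h_(i-1)+h_i)·M_i + h_i·M_(i+1) = 6(Δ_i − Δ_(i-1)) read
  1·M_0 + 4·M_1 + 1·M_2 = 6(Δ_1 - Δ_0) = 84
Natural end conditions: M_0 = M_2 = 0.
Solving the tridiagonal system: M_0 = 0, M_1 = 21, M_2 = 0.

21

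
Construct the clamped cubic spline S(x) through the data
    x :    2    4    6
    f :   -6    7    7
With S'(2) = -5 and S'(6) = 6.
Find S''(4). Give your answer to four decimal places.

Write M_i for S''(x_i). With h_i = 2, 2 and divided differences Δ_i = 13/2, 0, the continuity of S' gives the tridiagonal system
  2·M_0 + 8·M_1 + 2·M_2 = 6(Δ_1 - Δ_0) = -39
Clamped end conditions give two more equations: 2h_0·M_0 + h_0·M_1 = 6(Δ_0 - S'(2)) = 69 and h_1·M_1 + 2h_1·M_2 = 6(S'(6) - Δ_1) = 36.
Forward elimination and back-substitution give M_0 = 199/8, M_1 = -61/4, M_2 = 133/8.

-15.2500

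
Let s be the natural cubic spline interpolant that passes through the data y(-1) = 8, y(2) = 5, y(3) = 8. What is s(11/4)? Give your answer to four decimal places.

7.1328

Let σ_i = s''(x_i). Step sizes h_i = 3, 1; slopes of the chords Δ_i = (y_(i+1) - y_i)/h_i = -1, 3.
  3·σ_0 + 8·σ_1 + 1·σ_2 = 6(Δ_1 - Δ_0) = 24
Natural end conditions: σ_0 = σ_2 = 0.
Solving the tridiagonal system: σ_0 = 0, σ_1 = 3, σ_2 = 0.
On [2, 3], s(x) = 5 + 2·(x - 2) + 3/2·(x - 2)² - 1/2·(x - 2)³.
With (x - 2) = 3/4: s(11/4) = 913/128.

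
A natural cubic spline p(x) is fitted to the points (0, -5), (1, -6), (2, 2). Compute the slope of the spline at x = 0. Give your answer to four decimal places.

Put M_i = p'' at the i-th knot. Here h = (1, 1) and Δ = (-1, 8), so the interior equations h_(i-1)·M_(i-1) + 2(h_(i-1)+h_i)·M_i + h_i·M_(i+1) = 6(Δ_i − Δ_(i-1)) read
  1·M_0 + 4·M_1 + 1·M_2 = 6(Δ_1 - Δ_0) = 54
Natural end conditions: M_0 = M_2 = 0.
Forward elimination and back-substitution give M_0 = 0, M_1 = 27/2, M_2 = 0.
On [0, 1], p'(x) = b_0 + 2c_0·x + 3d_0·x² with b_0 = Δ_0 - h_0(2M_0 + M_1)/6 = -13/4, c_0 = M_0/2 = 0, d_0 = (M_1 - M_0)/(6h_0) = 9/4. So p'(0) = -13/4.

-3.2500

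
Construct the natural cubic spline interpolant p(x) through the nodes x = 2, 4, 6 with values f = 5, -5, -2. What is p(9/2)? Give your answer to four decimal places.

-5.3164

Write m_i for p''(x_i). With h_i = 2, 2 and divided differences Δ_i = -5, 3/2, the continuity of p' gives the tridiagonal system
  2·m_0 + 8·m_1 + 2·m_2 = 6(Δ_1 - Δ_0) = 39
Natural end conditions: m_0 = m_2 = 0.
Forward elimination and back-substitution give m_0 = 0, m_1 = 39/8, m_2 = 0.
On [4, 6], p(x) = -5 - 7/4·(x - 4) + 39/16·(x - 4)² - 13/32·(x - 4)³.
With (x - 4) = 1/2: p(9/2) = -1361/256.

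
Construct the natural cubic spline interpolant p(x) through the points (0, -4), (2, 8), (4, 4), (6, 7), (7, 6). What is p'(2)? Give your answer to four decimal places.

Put M_i = p'' at the i-th knot. Here h = (2, 2, 2, 1) and Δ = (6, -2, 3/2, -1), so the interior equations h_(i-1)·M_(i-1) + 2(h_(i-1)+h_i)·M_i + h_i·M_(i+1) = 6(Δ_i − Δ_(i-1)) read
  2·M_0 + 8·M_1 + 2·M_2 = 6(Δ_1 - Δ_0) = -48
  2·M_1 + 8·M_2 + 2·M_3 = 6(Δ_2 - Δ_1) = 21
  2·M_2 + 6·M_3 + 1·M_4 = 6(Δ_3 - Δ_2) = -15
Natural end conditions: M_0 = M_4 = 0.
Solving the tridiagonal system: M_0 = 0, M_1 = -303/41, M_2 = 228/41, M_3 = -357/82, M_4 = 0.
On [2, 4], p'(x) = b_1 + 2c_1·(x - 2) + 3d_1·(x - 2)² with b_1 = Δ_1 - h_1(2M_1 + M_2)/6 = 44/41, c_1 = M_1/2 = -303/82, d_1 = (M_2 - M_1)/(6h_1) = 177/164. So p'(2) = 44/41.

1.0732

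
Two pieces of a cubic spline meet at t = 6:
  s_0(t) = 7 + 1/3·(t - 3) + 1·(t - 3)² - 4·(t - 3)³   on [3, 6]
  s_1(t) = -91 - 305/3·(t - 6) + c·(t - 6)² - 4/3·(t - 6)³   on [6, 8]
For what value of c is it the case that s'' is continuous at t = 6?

s_0''(t) = 2 - 24·(t - 3), so s_0''(6) = -70. On the right, s_1''(6) = 2c, so c = -35.

-35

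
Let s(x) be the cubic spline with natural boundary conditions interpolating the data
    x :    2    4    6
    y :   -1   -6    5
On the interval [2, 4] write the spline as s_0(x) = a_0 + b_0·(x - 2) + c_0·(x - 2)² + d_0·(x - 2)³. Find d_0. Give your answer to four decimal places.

With M_i denoting the second derivative at x_i, h_i = 2, 2, and Δ_i = (y_(i+1) − y_i)/h_i = -5/2, 11/2:
  2·M_0 + 8·M_1 + 2·M_2 = 6(Δ_1 - Δ_0) = 48
Natural end conditions: M_0 = M_2 = 0.
Solving: M_0 = 0, M_1 = 6, M_2 = 0.
On [2, 4], with s_0(x) = a_0 + b_0·(x - 2) + c_0·(x - 2)² + d_0·(x - 2)³: c_0 = M_0/2 = 0, d_0 = (M_1 - M_0)/(6h_0) = 1/2, b_0 = Δ_0 - h_0(2M_0 + M_1)/6 = -9/2.

0.5000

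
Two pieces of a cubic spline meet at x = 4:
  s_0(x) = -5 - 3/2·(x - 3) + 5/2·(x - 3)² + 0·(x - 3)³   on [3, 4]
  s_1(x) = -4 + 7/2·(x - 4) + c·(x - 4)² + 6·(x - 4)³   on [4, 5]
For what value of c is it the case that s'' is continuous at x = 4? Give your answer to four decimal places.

2.5000

s_0''(x) = 5 + 0·(x - 3), so s_0''(4) = 5. On the right, s_1''(4) = 2c, so c = 5/2.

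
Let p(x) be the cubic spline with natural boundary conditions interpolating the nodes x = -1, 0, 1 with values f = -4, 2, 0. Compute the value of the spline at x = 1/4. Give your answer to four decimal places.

2.1563

Write M_i for p''(x_i). With h_i = 1, 1 and divided differences Δ_i = 6, -2, the continuity of p' gives the tridiagonal system
  1·M_0 + 4·M_1 + 1·M_2 = 6(Δ_1 - Δ_0) = -48
Natural end conditions: M_0 = M_2 = 0.
Solving: M_0 = 0, M_1 = -12, M_2 = 0.
On [0, 1], p(x) = 2 + 2·x - 6·x² + 2·x³.
With x = 1/4: p(1/4) = 69/32.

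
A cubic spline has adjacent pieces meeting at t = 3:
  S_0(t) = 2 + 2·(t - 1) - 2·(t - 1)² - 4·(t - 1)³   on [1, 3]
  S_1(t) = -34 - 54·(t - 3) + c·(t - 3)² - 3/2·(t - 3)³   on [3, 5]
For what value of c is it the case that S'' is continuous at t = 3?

S_0''(t) = -4 - 24·(t - 1), so S_0''(3) = -52. On the right, S_1''(3) = 2c, so c = -26.

-26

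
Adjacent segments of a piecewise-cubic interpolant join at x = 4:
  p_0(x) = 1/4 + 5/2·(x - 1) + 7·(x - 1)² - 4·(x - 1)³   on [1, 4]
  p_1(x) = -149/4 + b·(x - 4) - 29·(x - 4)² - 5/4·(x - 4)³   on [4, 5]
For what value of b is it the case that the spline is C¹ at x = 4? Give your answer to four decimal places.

-63.5000

p_0'(x) = 5/2 + 14·(x - 1) - 12·(x - 1)², so p_0'(4) = -127/2. On the right, p_1'(4) = b, so b = -127/2.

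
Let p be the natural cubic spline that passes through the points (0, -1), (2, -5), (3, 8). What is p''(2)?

15

Let M_i = p''(x_i). Step sizes h_i = 2, 1; slopes of the chords Δ_i = (y_(i+1) - y_i)/h_i = -2, 13.
  2·M_0 + 6·M_1 + 1·M_2 = 6(Δ_1 - Δ_0) = 90
Natural end conditions: M_0 = M_2 = 0.
Forward elimination and back-substitution give M_0 = 0, M_1 = 15, M_2 = 0.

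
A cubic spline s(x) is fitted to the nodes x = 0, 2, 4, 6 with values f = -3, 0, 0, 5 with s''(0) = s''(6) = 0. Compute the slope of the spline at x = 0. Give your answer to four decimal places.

With M_i denoting the second derivative at x_i, h_i = 2, 2, 2, and Δ_i = (y_(i+1) − y_i)/h_i = 3/2, 0, 5/2:
  2·M_0 + 8·M_1 + 2·M_2 = 6(Δ_1 - Δ_0) = -9
  2·M_1 + 8·M_2 + 2·M_3 = 6(Δ_2 - Δ_1) = 15
Natural end conditions: M_0 = M_3 = 0.
Solving the tridiagonal system: M_0 = 0, M_1 = -17/10, M_2 = 23/10, M_3 = 0.
On [0, 2], s'(x) = b_0 + 2c_0·x + 3d_0·x² with b_0 = Δ_0 - h_0(2M_0 + M_1)/6 = 31/15, c_0 = M_0/2 = 0, d_0 = (M_1 - M_0)/(6h_0) = -17/120. So s'(0) = 31/15.

2.0667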